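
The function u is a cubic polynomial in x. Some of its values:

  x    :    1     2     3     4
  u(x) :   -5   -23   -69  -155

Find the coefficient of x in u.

Write u(x) = ax³ + bx² + cx + d; the 4 given values yield a linear system in the 4 coefficients.
Solving, u(x) = -2x³ - 2x² + 2x - 3.
The coefficient of x is 2.

2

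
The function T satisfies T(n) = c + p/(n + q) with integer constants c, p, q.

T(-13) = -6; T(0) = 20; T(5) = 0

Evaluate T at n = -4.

(T(n) − c)(n + q) = p for each data point; the three points give a linear system in c and q, then p follows.
Solving: c = -4, q = 1, p = 24, so T(n) = -4 + 24/(n + 1).
Then T(-4) = -4 + 24/(-3) = -12.

-12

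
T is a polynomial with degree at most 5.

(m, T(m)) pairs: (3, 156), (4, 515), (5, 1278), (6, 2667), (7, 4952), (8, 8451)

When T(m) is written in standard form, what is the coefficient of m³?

1

First differences: 359, 763, 1389, 2285, 3499. Second differences: 404, 626, 896, 1214. Third differences: 222, 270, 318. Fourth differences: 48, 48.
Level-4 differences are constant, so T has degree 4.
Fitting a degree-4 polynomial gives T(m) = 2m^4 + m³ - 4m² + 3.
The coefficient of m³ is 1.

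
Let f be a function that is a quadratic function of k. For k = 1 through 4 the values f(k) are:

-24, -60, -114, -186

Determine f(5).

-276

Write f(k) = ak² + bk + c; the 4 given values yield a linear system in the 3 coefficients.
Solving, f(k) = -9k² - 9k - 6.
Then f(5) = -276.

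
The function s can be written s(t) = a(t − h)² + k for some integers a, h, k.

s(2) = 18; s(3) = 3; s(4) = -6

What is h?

5

First differences -15, -9; second difference 6 = 2a, so a = 3.
Expanding, the t-coefficient is −2ah = -6h; matching it to the data gives h = 5, and then k = -9.
So s(t) = 3(t − 5)² − 9.
Hence h = 5.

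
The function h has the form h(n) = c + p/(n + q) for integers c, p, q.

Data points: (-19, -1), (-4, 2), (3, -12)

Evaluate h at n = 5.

(h(n) − c)(n + q) = p for each data point; the three points give a linear system in c and q, then p follows.
Solving: c = -2, q = -1, p = -20, so h(n) = -2 − 20/(n − 1).
Then h(5) = -2 − 20/4 = -7.

-7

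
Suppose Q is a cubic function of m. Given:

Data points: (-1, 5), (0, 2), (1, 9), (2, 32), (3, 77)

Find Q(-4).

First differences: -3, 7, 23, 45. Second differences: 10, 16, 22. Third differences: 6, 6.
Level-3 differences are constant, so Q has degree 3.
Fitting a degree-3 polynomial gives Q(m) = m³ + 5m² + m + 2.
Then Q(-4) = 14.

14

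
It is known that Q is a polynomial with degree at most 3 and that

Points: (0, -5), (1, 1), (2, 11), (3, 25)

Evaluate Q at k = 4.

43

First differences: 6, 10, 14. Second differences: 4, 4.
Level-2 differences are constant, so Q has degree 2.
Fitting a degree-2 polynomial gives Q(k) = 2k² + 4k - 5.
Then Q(4) = 43.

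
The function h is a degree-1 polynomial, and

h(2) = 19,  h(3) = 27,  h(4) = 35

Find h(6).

51

First differences: 8, 8.
Level-1 differences are constant, so h has degree 1.
Fitting a degree-1 polynomial gives h(n) = 8n + 3.
Then h(6) = 51.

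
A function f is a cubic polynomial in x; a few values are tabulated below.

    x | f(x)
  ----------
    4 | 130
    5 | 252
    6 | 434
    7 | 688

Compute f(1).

Write f(x) = ax³ + bx² + cx + d; the 4 given values yield a linear system in the 4 coefficients.
Solving, f(x) = 2x³ + 2.
Then f(1) = 4.

4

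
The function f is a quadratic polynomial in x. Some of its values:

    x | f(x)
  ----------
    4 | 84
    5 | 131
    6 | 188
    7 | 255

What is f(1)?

Write f(x) = ax² + bx + c; the 4 given values yield a linear system in the 3 coefficients.
Solving, f(x) = 5x² + 2x - 4.
Then f(1) = 3.

3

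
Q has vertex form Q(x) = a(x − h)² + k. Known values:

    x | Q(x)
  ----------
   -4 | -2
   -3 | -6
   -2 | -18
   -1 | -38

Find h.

First differences -4, -12, -20; second difference -8 = 2a, so a = -4.
Expanding, the x-coefficient is −2ah = 8h; matching it to the data gives h = -4, and then k = -2.
So Q(x) = -4(x + 4)² − 2.
Hence h = -4.

-4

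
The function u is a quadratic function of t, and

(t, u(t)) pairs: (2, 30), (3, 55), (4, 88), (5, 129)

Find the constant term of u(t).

4

First differences: 25, 33, 41. Second differences: 8, 8.
Level-2 differences are constant, so u has degree 2.
Fitting a degree-2 polynomial gives u(t) = 4t² + 5t + 4.
The constant term is u(0) = 4.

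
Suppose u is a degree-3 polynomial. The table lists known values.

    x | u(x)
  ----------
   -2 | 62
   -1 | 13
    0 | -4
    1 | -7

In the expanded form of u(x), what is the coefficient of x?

-7

Write u(x) = ax³ + bx² + cx + d; the 4 given values yield a linear system in the 4 coefficients.
Solving, u(x) = -3x³ + 7x² - 7x - 4.
The coefficient of x is -7.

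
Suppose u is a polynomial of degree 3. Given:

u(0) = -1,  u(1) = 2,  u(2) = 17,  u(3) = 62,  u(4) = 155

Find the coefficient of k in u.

First differences: 3, 15, 45, 93. Second differences: 12, 30, 48. Third differences: 18, 18.
Level-3 differences are constant, so u has degree 3.
Fitting a degree-3 polynomial gives u(k) = 3k³ - 3k² + 3k - 1.
The coefficient of k is 3.

3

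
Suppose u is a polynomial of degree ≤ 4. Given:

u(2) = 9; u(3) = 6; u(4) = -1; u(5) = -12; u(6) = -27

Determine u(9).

First differences: -3, -7, -11, -15. Second differences: -4, -4, -4.
Level-2 differences are constant, so u has degree 2.
Fitting a degree-2 polynomial gives u(n) = -2n² + 7n + 3.
Then u(9) = -96.

-96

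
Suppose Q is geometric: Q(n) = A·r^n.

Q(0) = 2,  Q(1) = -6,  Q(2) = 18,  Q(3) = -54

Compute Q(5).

Consecutive ratio: -6/2 = -3, and 18/(-6) = -3, so r = -3.
Then A·(-3)^0 = 2 gives A = 2, and Q(n) = 2·(-3)^n.
Q(5) = 2·(-3)^5 = -486.

-486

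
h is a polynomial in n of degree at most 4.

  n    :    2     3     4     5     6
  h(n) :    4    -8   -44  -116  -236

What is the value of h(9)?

First differences: -12, -36, -72, -120. Second differences: -24, -36, -48. Third differences: -12, -12.
Level-3 differences are constant, so h has degree 3.
Fitting a degree-3 polynomial gives h(n) = -2n³ + 6n² - 4n + 4.
Then h(9) = -1004.

-1004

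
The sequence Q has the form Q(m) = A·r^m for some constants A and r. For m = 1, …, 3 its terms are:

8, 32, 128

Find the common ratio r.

4

Consecutive ratio: 32/8 = 4, and 128/32 = 4, so r = 4.
Then A·4^1 = 8 gives A = 2, and Q(m) = 2·4^m.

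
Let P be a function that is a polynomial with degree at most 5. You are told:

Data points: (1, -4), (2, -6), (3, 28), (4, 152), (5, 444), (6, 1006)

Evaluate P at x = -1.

12

First differences: -2, 34, 124, 292, 562. Second differences: 36, 90, 168, 270. Third differences: 54, 78, 102. Fourth differences: 24, 24.
Level-4 differences are constant, so P has degree 4.
Fitting a degree-4 polynomial gives P(x) = x^4 - x³ - x² - 7x + 4.
Then P(-1) = 12.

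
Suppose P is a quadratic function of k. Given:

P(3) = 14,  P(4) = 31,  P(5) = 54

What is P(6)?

Write P(k) = ak² + bk + c; the 3 given values yield a linear system in the 3 coefficients.
Solving, P(k) = 3k² - 4k - 1.
Then P(6) = 83.

83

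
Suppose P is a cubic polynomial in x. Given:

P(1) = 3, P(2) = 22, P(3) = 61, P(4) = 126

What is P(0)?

-2

Write P(x) = ax³ + bx² + cx + d; the 4 given values yield a linear system in the 4 coefficients.
Solving, P(x) = x³ + 4x² - 2.
The constant term is P(0) = -2.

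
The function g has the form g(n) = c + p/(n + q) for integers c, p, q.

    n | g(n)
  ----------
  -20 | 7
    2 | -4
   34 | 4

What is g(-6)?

(g(n) − c)(n + q) = p for each data point; the three points give a linear system in c and q, then p follows.
Solving: c = 5, q = 2, p = -36, so g(n) = 5 − 36/(n + 2).
Then g(-6) = 5 − 36/(-4) = 14.

14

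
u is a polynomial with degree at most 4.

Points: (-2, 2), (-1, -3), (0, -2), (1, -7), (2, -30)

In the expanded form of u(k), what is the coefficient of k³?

-2

First differences: -5, 1, -5, -23. Second differences: 6, -6, -18. Third differences: -12, -12.
Level-3 differences are constant, so u has degree 3.
Fitting a degree-3 polynomial gives u(k) = -2k³ - 3k² - 2.
The coefficient of k³ is -2.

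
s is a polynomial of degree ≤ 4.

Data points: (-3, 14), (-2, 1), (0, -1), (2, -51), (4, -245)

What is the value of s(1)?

Write s(m) = am^4 + bm³ + cm² + dm + e; the 5 given values yield a linear system in the 5 coefficients.
Solving, the leading coefficient vanishes, and s(m) = -2m³ - 6m² - 5m - 1.
Then s(1) = -14.

-14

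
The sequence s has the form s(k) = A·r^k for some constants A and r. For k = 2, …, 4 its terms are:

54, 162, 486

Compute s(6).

4374

Consecutive ratio: 162/54 = 3, and 486/162 = 3, so r = 3.
Then A·3^2 = 54 gives A = 6, and s(k) = 6·3^k.
s(6) = 6·3^6 = 4374.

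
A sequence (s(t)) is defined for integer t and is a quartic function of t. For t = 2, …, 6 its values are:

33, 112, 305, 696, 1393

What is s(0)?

Write s(t) = at^4 + bt³ + ct² + dt + e; the 5 given values yield a linear system in the 5 coefficients.
Solving, s(t) = t^4 + 2t² + 4t + 1.
Then s(0) = 1.

1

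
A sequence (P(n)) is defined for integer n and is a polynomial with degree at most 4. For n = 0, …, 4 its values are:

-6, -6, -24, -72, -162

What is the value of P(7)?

First differences: 0, -18, -48, -90. Second differences: -18, -30, -42. Third differences: -12, -12.
Level-3 differences are constant, so P has degree 3.
Fitting a degree-3 polynomial gives P(n) = -2n³ - 3n² + 5n - 6.
Then P(7) = -804.

-804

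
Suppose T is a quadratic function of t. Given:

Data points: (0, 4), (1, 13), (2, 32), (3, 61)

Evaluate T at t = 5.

First differences: 9, 19, 29. Second differences: 10, 10.
Level-2 differences are constant, so T has degree 2.
Fitting a degree-2 polynomial gives T(t) = 5t² + 4t + 4.
Then T(5) = 149.

149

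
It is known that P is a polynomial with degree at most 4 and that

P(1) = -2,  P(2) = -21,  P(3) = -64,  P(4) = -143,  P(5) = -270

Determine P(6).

Write P(x) = ax^4 + bx³ + cx² + dx + e; the 5 given values yield a linear system in the 5 coefficients.
Solving, the leading coefficient vanishes, and P(x) = -2x³ - 5x + 5.
Then P(6) = -457.

-457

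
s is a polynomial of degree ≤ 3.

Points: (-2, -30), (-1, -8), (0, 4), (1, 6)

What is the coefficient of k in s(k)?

First differences: 22, 12, 2. Second differences: -10, -10.
Level-2 differences are constant, so s has degree 2.
Fitting a degree-2 polynomial gives s(k) = -5k² + 7k + 4.
The coefficient of k is 7.

7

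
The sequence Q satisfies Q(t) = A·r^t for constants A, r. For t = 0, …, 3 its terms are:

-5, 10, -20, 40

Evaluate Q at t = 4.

Consecutive ratio: 10/(-5) = -2, and -20/10 = -2, so r = -2.
Then A·(-2)^0 = -5 gives A = -5, and Q(t) = -5·(-2)^t.
Q(4) = -5·(-2)^4 = -80.

-80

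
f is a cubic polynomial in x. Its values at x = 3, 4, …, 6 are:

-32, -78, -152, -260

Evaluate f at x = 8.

Write f(x) = ax³ + bx² + cx + d; the 4 given values yield a linear system in the 4 coefficients.
Solving, f(x) = -x³ - 2x² + 5x - 2.
Then f(8) = -602.

-602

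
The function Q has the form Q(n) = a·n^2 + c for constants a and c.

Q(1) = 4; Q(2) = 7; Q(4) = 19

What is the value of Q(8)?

67

From Q(1) = 4 and Q(2) = 7: 1a + c = 4 and 4a + c = 7.
Subtracting: 3a = 3, so a = 1; then c = 4 − 1·1 = 3.
So Q(n) = 1n² + 3, and Q(8) = 67.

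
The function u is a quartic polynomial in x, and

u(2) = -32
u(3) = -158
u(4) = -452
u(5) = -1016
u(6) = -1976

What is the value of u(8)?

Write u(x) = ax^4 + bx³ + cx² + dx + e; the 5 given values yield a linear system in the 5 coefficients.
Solving, u(x) = -x^4 - 3x³ - 2x² + 6x + 4.
Then u(8) = -5708.

-5708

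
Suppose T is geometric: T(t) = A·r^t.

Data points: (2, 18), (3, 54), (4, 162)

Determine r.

Consecutive ratio: 54/18 = 3, and 162/54 = 3, so r = 3.
Then A·3^2 = 18 gives A = 2, and T(t) = 2·3^t.

3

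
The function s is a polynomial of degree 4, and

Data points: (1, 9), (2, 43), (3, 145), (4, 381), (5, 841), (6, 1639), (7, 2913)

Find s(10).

First differences: 34, 102, 236, 460, 798, 1274. Second differences: 68, 134, 224, 338, 476. Third differences: 66, 90, 114, 138. Fourth differences: 24, 24, 24.
Level-4 differences are constant, so s has degree 4.
Fitting a degree-4 polynomial gives s(k) = k^4 + k³ + 3k² + 3k + 1.
Then s(10) = 11331.

11331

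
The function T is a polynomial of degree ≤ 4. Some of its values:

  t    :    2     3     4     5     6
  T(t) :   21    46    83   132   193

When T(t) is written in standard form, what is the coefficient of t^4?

First differences: 25, 37, 49, 61. Second differences: 12, 12, 12.
Level-2 differences are constant, so T has degree 2.
Fitting a degree-2 polynomial gives T(t) = 6t² - 5t + 7.
The coefficient of t^4 is 0.

0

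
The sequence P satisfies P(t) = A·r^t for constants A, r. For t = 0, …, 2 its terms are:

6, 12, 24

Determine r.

Consecutive ratio: 12/6 = 2, and 24/12 = 2, so r = 2.
Then A·2^0 = 6 gives A = 6, and P(t) = 6·2^t.

2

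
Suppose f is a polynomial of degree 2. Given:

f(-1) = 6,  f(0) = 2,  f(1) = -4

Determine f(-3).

8

Write f(n) = an² + bn + c; the 3 given values yield a linear system in the 3 coefficients.
Solving, f(n) = -n² - 5n + 2.
Then f(-3) = 8.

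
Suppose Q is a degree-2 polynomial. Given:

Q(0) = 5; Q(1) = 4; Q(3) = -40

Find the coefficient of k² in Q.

-7

Write Q(k) = ak² + bk + c; the 3 given values yield a linear system in the 3 coefficients.
Solving, Q(k) = -7k² + 6k + 5.
The coefficient of k² is -7.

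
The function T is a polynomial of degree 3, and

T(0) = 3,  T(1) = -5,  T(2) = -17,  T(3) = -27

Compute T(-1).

1

Write T(n) = an³ + bn² + cn + d; the 4 given values yield a linear system in the 4 coefficients.
Solving, T(n) = n³ - 5n² - 4n + 3.
Then T(-1) = 1.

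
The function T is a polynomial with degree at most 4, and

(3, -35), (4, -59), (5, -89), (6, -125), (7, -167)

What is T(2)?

Write T(k) = ak^4 + bk³ + ck² + dk + e; the 5 given values yield a linear system in the 5 coefficients.
Solving, the top 2 coefficients vanish, and T(k) = -3k² - 3k + 1.
Then T(2) = -17.

-17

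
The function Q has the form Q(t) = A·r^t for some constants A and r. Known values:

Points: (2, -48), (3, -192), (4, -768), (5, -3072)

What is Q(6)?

-12288

Consecutive ratio: -192/(-48) = 4, and -768/(-192) = 4, so r = 4.
Then A·4^2 = -48 gives A = -3, and Q(t) = -3·4^t.
Q(6) = -3·4^6 = -12288.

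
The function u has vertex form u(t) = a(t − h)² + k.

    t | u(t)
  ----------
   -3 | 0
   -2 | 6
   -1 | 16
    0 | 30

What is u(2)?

First differences 6, 10, 14; second difference 4 = 2a, so a = 2.
Expanding, the t-coefficient is −2ah = -4h; matching it to the data gives h = -4, and then k = -2.
So u(t) = 2(t + 4)² − 2.
u(2) = 2·6² − 2 = 70.

70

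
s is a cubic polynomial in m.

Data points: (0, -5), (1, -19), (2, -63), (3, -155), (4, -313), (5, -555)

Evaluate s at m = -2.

First differences: -14, -44, -92, -158, -242. Second differences: -30, -48, -66, -84. Third differences: -18, -18, -18.
Level-3 differences are constant, so s has degree 3.
Fitting a degree-3 polynomial gives s(m) = -3m³ - 6m² - 5m - 5.
Then s(-2) = 5.

5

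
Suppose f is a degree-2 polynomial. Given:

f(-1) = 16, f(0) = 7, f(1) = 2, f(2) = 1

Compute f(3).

4

Write f(t) = at² + bt + c; the 4 given values yield a linear system in the 3 coefficients.
Solving, f(t) = 2t² - 7t + 7.
Then f(3) = 4.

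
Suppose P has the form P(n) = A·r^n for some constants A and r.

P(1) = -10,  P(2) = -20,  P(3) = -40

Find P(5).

Consecutive ratio: -20/(-10) = 2, and -40/(-20) = 2, so r = 2.
Then A·2^1 = -10 gives A = -5, and P(n) = -5·2^n.
P(5) = -5·2^5 = -160.

-160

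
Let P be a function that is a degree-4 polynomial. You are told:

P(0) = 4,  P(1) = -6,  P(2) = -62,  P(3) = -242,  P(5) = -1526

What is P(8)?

-9092

Write P(m) = am^4 + bm³ + cm² + dm + e; the 5 given values yield a linear system in the 5 coefficients.
Solving, P(m) = -2m^4 - m³ - 6m² - m + 4.
Then P(8) = -9092.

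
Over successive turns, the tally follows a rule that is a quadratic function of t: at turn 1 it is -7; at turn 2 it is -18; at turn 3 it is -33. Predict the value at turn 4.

-52

Write the value at t as T(t).
Write T(t) = at² + bt + c; the 3 given values yield a linear system in the 3 coefficients.
Solving, T(t) = -2t² - 5t.
Then T(4) = -52.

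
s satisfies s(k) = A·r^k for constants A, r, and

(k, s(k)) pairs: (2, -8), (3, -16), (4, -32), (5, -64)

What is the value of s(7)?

-256

Consecutive ratio: -16/(-8) = 2, and -32/(-16) = 2, so r = 2.
Then A·2^2 = -8 gives A = -2, and s(k) = -2·2^k.
s(7) = -2·2^7 = -256.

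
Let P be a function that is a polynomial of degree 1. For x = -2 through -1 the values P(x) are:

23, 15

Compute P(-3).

Write P(x) = ax + b; the 2 given values yield a linear system in the 2 coefficients.
Solving, P(x) = -8x + 7.
Then P(-3) = 31.

31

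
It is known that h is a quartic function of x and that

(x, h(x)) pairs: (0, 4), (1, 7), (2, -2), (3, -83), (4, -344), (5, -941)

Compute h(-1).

Write h(x) = ax^4 + bx³ + cx² + dx + e; the 6 given values yield a linear system in the 5 coefficients.
Solving, h(x) = -2x^4 + 2x³ + 2x² + x + 4.
Then h(-1) = 1.

1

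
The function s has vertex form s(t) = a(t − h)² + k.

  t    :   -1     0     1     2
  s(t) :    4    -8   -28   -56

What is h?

-2

First differences -12, -20, -28; second difference -8 = 2a, so a = -4.
Expanding, the t-coefficient is −2ah = 8h; matching it to the data gives h = -2, and then k = 8.
So s(t) = -4(t + 2)² + 8.
Hence h = -2.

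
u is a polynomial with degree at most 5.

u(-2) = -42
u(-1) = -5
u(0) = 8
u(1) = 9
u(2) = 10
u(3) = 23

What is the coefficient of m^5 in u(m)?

0

Write u(m) = am^5 + bm^4 + cm³ + dm² + em + p; the 6 given values yield a linear system in the 6 coefficients.
Solving, the top 2 coefficients vanish, and u(m) = 2m³ - 6m² + 5m + 8.
The coefficient of m^5 is 0.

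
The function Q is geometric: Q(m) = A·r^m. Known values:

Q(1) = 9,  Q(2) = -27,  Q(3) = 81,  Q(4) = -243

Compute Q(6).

-2187

Consecutive ratio: -27/9 = -3, and 81/(-27) = -3, so r = -3.
Then A·(-3)^1 = 9 gives A = -3, and Q(m) = -3·(-3)^m.
Q(6) = -3·(-3)^6 = -2187.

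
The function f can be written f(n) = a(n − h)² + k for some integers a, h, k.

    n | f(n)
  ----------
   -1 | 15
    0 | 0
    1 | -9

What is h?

First differences -15, -9; second difference 6 = 2a, so a = 3.
Expanding, the n-coefficient is −2ah = -6h; matching it to the data gives h = 2, and then k = -12.
So f(n) = 3(n − 2)² − 12.
Hence h = 2.

2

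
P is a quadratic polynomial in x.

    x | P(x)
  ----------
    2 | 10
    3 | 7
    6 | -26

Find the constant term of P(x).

4

Write P(x) = ax² + bx + c; the 3 given values yield a linear system in the 3 coefficients.
Solving, P(x) = -2x² + 7x + 4.
The constant term is P(0) = 4.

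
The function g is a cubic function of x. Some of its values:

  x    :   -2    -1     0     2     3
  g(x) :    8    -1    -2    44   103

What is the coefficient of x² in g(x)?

7

Write g(x) = ax³ + bx² + cx + d; the 5 given values yield a linear system in the 4 coefficients.
Solving, g(x) = x³ + 7x² + 5x - 2.
The coefficient of x² is 7.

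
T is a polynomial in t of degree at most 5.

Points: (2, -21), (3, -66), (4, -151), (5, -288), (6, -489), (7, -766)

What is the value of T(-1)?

-6

Write T(t) = at^5 + bt^4 + ct³ + dt² + et + p; the 6 given values yield a linear system in the 6 coefficients.
Solving, the top 2 coefficients vanish, and T(t) = -2t³ - 2t² + 3t - 3.
Then T(-1) = -6.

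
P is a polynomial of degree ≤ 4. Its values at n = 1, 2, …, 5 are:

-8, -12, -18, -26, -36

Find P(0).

-6

Write P(n) = an^4 + bn³ + cn² + dn + e; the 5 given values yield a linear system in the 5 coefficients.
Solving, the top 2 coefficients vanish, and P(n) = -n² - n - 6.
Then P(0) = -6.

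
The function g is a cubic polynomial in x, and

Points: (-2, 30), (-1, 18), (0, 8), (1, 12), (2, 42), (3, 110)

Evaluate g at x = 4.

First differences: -12, -10, 4, 30, 68. Second differences: 2, 14, 26, 38. Third differences: 12, 12, 12.
Level-3 differences are constant, so g has degree 3.
Fitting a degree-3 polynomial gives g(x) = 2x³ + 7x² - 5x + 8.
Then g(4) = 228.

228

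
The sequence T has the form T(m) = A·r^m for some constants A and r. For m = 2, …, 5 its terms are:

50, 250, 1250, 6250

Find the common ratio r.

Consecutive ratio: 250/50 = 5, and 1250/250 = 5, so r = 5.
Then A·5^2 = 50 gives A = 2, and T(m) = 2·5^m.

5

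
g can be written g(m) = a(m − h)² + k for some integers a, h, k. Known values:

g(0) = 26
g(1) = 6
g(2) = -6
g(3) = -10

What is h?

3

First differences -20, -12, -4; second difference 8 = 2a, so a = 4.
Expanding, the m-coefficient is −2ah = -8h; matching it to the data gives h = 3, and then k = -10.
So g(m) = 4(m − 3)² − 10.
Hence h = 3.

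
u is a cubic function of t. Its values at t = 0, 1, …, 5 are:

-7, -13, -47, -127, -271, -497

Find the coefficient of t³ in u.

-3

First differences: -6, -34, -80, -144, -226. Second differences: -28, -46, -64, -82. Third differences: -18, -18, -18.
Level-3 differences are constant, so u has degree 3.
Fitting a degree-3 polynomial gives u(t) = -3t³ - 5t² + 2t - 7.
The coefficient of t³ is -3.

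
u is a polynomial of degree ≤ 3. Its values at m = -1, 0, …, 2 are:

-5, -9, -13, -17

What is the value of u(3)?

-21

Write u(m) = am³ + bm² + cm + d; the 4 given values yield a linear system in the 4 coefficients.
Solving, the top 2 coefficients vanish, and u(m) = -4m - 9.
Then u(3) = -21.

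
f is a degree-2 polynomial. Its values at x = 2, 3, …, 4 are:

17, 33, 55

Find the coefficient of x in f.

1

Write f(x) = ax² + bx + c; the 3 given values yield a linear system in the 3 coefficients.
Solving, f(x) = 3x² + x + 3.
The coefficient of x is 1.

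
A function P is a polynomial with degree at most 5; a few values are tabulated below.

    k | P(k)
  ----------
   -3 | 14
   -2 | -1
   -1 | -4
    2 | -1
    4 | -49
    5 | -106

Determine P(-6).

Write P(k) = ak^5 + bk^4 + ck³ + dk² + ek + p; the 6 given values yield a linear system in the 6 coefficients.
Solving, the top 2 coefficients vanish, and P(k) = -k³ + 4k - 1.
Then P(-6) = 191.

191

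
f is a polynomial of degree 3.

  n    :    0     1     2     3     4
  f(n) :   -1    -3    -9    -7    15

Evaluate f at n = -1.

-15

First differences: -2, -6, 2, 22. Second differences: -4, 8, 20. Third differences: 12, 12.
Level-3 differences are constant, so f has degree 3.
Fitting a degree-3 polynomial gives f(n) = 2n³ - 8n² + 4n - 1.
Then f(-1) = -15.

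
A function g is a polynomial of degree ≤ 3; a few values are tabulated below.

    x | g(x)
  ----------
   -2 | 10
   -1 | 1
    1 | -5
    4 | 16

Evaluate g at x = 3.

Write g(x) = ax³ + bx² + cx + d; the 4 given values yield a linear system in the 4 coefficients.
Solving, the leading coefficient vanishes, and g(x) = 2x² - 3x - 4.
Then g(3) = 5.

5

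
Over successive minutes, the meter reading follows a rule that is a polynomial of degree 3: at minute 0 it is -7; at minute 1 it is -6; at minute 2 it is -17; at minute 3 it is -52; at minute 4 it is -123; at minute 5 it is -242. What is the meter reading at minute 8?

-1007

Write the value at x as g(x).
First differences: 1, -11, -35, -71, -119. Second differences: -12, -24, -36, -48. Third differences: -12, -12, -12.
Level-3 differences are constant, so g has degree 3.
Fitting a degree-3 polynomial gives g(x) = -2x³ + 3x - 7.
Then g(8) = -1007.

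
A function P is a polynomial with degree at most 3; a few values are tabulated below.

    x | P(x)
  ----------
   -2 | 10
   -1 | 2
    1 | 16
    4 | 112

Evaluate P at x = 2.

Write P(x) = ax³ + bx² + cx + d; the 4 given values yield a linear system in the 4 coefficients.
Solving, the leading coefficient vanishes, and P(x) = 5x² + 7x + 4.
Then P(2) = 38.

38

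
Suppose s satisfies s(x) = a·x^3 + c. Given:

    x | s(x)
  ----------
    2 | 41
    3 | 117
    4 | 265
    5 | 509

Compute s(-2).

-23

From s(2) = 41 and s(3) = 117: 8a + c = 41 and 27a + c = 117.
Subtracting: 19a = 76, so a = 4; then c = 41 − 4·8 = 9.
So s(x) = 4x³ + 9, and s(-2) = -23.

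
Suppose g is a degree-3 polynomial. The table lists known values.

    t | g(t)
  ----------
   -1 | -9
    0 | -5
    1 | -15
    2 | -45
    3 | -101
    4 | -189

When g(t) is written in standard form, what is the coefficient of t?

-2

Write g(t) = at³ + bt² + ct + d; the 6 given values yield a linear system in the 4 coefficients.
Solving, g(t) = -t³ - 7t² - 2t - 5.
The coefficient of t is -2.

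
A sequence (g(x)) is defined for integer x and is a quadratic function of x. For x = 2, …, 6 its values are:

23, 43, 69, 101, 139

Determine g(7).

First differences: 20, 26, 32, 38. Second differences: 6, 6, 6.
Level-2 differences are constant, so g has degree 2.
Fitting a degree-2 polynomial gives g(x) = 3x² + 5x + 1.
Then g(7) = 183.

183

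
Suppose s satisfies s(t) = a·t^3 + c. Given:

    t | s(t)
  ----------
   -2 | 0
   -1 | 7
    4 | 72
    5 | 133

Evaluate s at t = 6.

From s(-2) = 0 and s(-1) = 7: -8a + c = 0 and -1a + c = 7.
Subtracting: 7a = 7, so a = 1; then c = 0 − 1·(-8) = 8.
So s(t) = 1t³ + 8, and s(6) = 224.

224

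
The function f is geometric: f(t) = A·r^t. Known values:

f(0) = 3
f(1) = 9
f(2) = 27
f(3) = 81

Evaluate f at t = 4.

Consecutive ratio: 9/3 = 3, and 27/9 = 3, so r = 3.
Then A·3^0 = 3 gives A = 3, and f(t) = 3·3^t.
f(4) = 3·3^4 = 243.

243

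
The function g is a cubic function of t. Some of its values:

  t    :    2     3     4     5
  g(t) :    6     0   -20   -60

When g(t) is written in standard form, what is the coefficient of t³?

Write g(t) = at³ + bt² + ct + d; the 4 given values yield a linear system in the 4 coefficients.
Solving, g(t) = -t³ + 2t² + 3t.
The coefficient of t³ is -1.

-1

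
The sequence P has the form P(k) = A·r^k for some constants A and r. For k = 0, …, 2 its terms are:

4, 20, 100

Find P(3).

Consecutive ratio: 20/4 = 5, and 100/20 = 5, so r = 5.
Then A·5^0 = 4 gives A = 4, and P(k) = 4·5^k.
P(3) = 4·5^3 = 500.

500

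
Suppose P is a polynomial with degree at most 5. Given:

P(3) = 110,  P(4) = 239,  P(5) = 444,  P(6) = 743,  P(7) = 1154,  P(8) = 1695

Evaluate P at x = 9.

First differences: 129, 205, 299, 411, 541. Second differences: 76, 94, 112, 130. Third differences: 18, 18, 18.
Level-3 differences are constant, so P has degree 3.
Extending the table by one column gives the next first difference 689, so P(9) = 1695 + 689 = 2384.

2384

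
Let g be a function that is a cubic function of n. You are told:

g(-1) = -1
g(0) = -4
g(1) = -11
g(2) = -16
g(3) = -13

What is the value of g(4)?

4

Write g(n) = an³ + bn² + cn + d; the 5 given values yield a linear system in the 4 coefficients.
Solving, g(n) = n³ - 2n² - 6n - 4.
Then g(4) = 4.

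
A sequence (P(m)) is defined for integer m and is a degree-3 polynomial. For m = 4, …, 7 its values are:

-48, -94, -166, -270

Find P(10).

-834

Write P(m) = am³ + bm² + cm + d; the 4 given values yield a linear system in the 4 coefficients.
Solving, P(m) = -m³ + 2m² - 3m - 4.
Then P(10) = -834.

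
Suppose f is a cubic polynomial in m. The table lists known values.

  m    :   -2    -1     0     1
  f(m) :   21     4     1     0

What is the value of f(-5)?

276

Write f(m) = am³ + bm² + cm + d; the 4 given values yield a linear system in the 4 coefficients.
Solving, f(m) = -2m³ + m² + 1.
Then f(-5) = 276.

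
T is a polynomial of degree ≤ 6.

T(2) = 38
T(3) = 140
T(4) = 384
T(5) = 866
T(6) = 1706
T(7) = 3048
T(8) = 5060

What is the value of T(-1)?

-16

Write T(x) = ax^6 + bx^5 + cx^4 + dx³ + ex² + px + q; the 7 given values yield a linear system in the 7 coefficients.
Solving, the top 2 coefficients vanish, and T(x) = x^4 + 2x³ - 2x² + 9x - 4.
Then T(-1) = -16.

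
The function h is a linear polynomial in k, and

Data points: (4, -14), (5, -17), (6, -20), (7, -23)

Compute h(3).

-11

First differences: -3, -3, -3.
Level-1 differences are constant, so h has degree 1.
Fitting a degree-1 polynomial gives h(k) = -3k - 2.
Then h(3) = -11.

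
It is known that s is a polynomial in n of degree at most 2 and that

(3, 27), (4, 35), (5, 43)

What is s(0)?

Write s(n) = an² + bn + c; the 3 given values yield a linear system in the 3 coefficients.
Solving, the leading coefficient vanishes, and s(n) = 8n + 3.
The constant term is s(0) = 3.

3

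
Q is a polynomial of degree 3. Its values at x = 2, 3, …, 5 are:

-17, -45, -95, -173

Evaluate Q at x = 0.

-3

Write Q(x) = ax³ + bx² + cx + d; the 4 given values yield a linear system in the 4 coefficients.
Solving, Q(x) = -x³ - 2x² + x - 3.
Then Q(0) = -3.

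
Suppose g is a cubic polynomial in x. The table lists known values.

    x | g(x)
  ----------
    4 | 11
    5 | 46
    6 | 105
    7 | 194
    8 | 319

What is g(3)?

First differences: 35, 59, 89, 125. Second differences: 24, 30, 36. Third differences: 6, 6.
Level-3 differences are constant, so g has degree 3.
Fitting a degree-3 polynomial gives g(x) = x³ - 3x² + x - 9.
Then g(3) = -6.

-6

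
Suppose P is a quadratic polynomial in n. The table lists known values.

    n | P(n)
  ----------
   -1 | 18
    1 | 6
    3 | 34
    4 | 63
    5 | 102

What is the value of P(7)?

210

Write P(n) = an² + bn + c; the 5 given values yield a linear system in the 3 coefficients.
Solving, P(n) = 5n² - 6n + 7.
Then P(7) = 210.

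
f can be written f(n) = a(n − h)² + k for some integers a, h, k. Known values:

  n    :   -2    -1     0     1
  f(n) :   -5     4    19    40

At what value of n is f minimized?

First differences 9, 15, 21; second difference 6 = 2a, so a = 3.
Expanding, the n-coefficient is −2ah = -6h; matching it to the data gives h = -3, and then k = -8.
So f(n) = 3(n + 3)² − 8.
Hence h = -3.

-3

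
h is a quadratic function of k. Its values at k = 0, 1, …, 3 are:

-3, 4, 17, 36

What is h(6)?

First differences: 7, 13, 19. Second differences: 6, 6.
Level-2 differences are constant, so h has degree 2.
Fitting a degree-2 polynomial gives h(k) = 3k² + 4k - 3.
Then h(6) = 129.

129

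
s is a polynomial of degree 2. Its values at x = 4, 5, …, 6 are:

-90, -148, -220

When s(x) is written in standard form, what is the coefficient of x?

Write s(x) = ax² + bx + c; the 3 given values yield a linear system in the 3 coefficients.
Solving, s(x) = -7x² + 5x + 2.
The coefficient of x is 5.

5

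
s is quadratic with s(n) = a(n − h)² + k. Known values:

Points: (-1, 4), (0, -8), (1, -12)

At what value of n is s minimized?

First differences -12, -4; second difference 8 = 2a, so a = 4.
Expanding, the n-coefficient is −2ah = -8h; matching it to the data gives h = 1, and then k = -12.
So s(n) = 4(n − 1)² − 12.
Hence h = 1.

1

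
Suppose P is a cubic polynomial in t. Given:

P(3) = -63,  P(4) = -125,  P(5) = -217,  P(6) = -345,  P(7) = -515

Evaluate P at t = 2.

-25

First differences: -62, -92, -128, -170. Second differences: -30, -36, -42. Third differences: -6, -6.
Level-3 differences are constant, so P has degree 3.
Fitting a degree-3 polynomial gives P(t) = -t³ - 3t² - 4t + 3.
Then P(2) = -25.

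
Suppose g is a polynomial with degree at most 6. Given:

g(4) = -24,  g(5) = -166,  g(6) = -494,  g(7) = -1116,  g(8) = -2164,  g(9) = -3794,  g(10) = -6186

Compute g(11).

First differences: -142, -328, -622, -1048, -1630, -2392. Second differences: -186, -294, -426, -582, -762. Third differences: -108, -132, -156, -180. Fourth differences: -24, -24, -24.
Level-4 differences are constant, so g has degree 4.
Fitting a degree-4 polynomial gives g(n) = -n^4 + 4n³ - 2n² + n + 4.
Then g(11) = -9544.

-9544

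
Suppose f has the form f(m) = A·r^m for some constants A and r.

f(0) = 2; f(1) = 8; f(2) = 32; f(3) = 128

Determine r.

4

Consecutive ratio: 8/2 = 4, and 32/8 = 4, so r = 4.
Then A·4^0 = 2 gives A = 2, and f(m) = 2·4^m.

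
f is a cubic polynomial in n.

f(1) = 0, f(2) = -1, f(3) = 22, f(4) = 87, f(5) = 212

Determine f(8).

1127

First differences: -1, 23, 65, 125. Second differences: 24, 42, 60. Third differences: 18, 18.
Level-3 differences are constant, so f has degree 3.
Fitting a degree-3 polynomial gives f(n) = 3n³ - 6n² - 4n + 7.
Then f(8) = 1127.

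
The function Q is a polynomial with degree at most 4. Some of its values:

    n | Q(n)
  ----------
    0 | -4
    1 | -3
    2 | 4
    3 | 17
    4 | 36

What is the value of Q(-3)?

First differences: 1, 7, 13, 19. Second differences: 6, 6, 6.
Level-2 differences are constant, so Q has degree 2.
Fitting a degree-2 polynomial gives Q(n) = 3n² - 2n - 4.
Then Q(-3) = 29.

29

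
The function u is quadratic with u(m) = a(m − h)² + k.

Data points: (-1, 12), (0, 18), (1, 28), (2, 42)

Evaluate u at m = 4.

82

First differences 6, 10, 14; second difference 4 = 2a, so a = 2.
Expanding, the m-coefficient is −2ah = -4h; matching it to the data gives h = -2, and then k = 10.
So u(m) = 2(m + 2)² + 10.
u(4) = 2·6² + 10 = 82.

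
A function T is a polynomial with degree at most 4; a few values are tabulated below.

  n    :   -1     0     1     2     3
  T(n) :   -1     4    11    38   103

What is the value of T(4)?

224

First differences: 5, 7, 27, 65. Second differences: 2, 20, 38. Third differences: 18, 18.
Level-3 differences are constant, so T has degree 3.
Fitting a degree-3 polynomial gives T(n) = 3n³ + n² + 3n + 4.
Then T(4) = 224.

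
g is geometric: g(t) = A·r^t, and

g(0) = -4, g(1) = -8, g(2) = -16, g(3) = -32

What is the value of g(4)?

-64

Consecutive ratio: -8/(-4) = 2, and -16/(-8) = 2, so r = 2.
Then A·2^0 = -4 gives A = -4, and g(t) = -4·2^t.
g(4) = -4·2^4 = -64.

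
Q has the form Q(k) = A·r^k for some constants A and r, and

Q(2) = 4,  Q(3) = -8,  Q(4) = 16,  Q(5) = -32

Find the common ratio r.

-2

Consecutive ratio: -8/4 = -2, and 16/(-8) = -2, so r = -2.
Then A·(-2)^2 = 4 gives A = 1, and Q(k) = 1·(-2)^k.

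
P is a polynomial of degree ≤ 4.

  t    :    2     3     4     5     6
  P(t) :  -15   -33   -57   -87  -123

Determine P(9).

First differences: -18, -24, -30, -36. Second differences: -6, -6, -6.
Level-2 differences are constant, so P has degree 2.
Fitting a degree-2 polynomial gives P(t) = -3t² - 3t + 3.
Then P(9) = -267.

-267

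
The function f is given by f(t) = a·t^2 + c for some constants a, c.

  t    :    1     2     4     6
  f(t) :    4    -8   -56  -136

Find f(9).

-316

From f(1) = 4 and f(2) = -8: 1a + c = 4 and 4a + c = -8.
Subtracting: 3a = -12, so a = -4; then c = 4 − (-4)·1 = 8.
So f(t) = -4t² + 8, and f(9) = -316.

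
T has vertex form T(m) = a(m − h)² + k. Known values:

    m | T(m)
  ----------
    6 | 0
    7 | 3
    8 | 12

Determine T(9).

27

First differences 3, 9; second difference 6 = 2a, so a = 3.
Expanding, the m-coefficient is −2ah = -6h; matching it to the data gives h = 6, and then k = 0.
So T(m) = 3(m − 6)² + 0.
T(9) = 3·3² + 0 = 27.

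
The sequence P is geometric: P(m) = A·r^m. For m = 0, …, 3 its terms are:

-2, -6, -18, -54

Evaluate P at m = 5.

Consecutive ratio: -6/(-2) = 3, and -18/(-6) = 3, so r = 3.
Then A·3^0 = -2 gives A = -2, and P(m) = -2·3^m.
P(5) = -2·3^5 = -486.

-486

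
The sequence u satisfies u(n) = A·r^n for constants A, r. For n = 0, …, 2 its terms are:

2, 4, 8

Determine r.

2

Consecutive ratio: 4/2 = 2, and 8/4 = 2, so r = 2.
Then A·2^0 = 2 gives A = 2, and u(n) = 2·2^n.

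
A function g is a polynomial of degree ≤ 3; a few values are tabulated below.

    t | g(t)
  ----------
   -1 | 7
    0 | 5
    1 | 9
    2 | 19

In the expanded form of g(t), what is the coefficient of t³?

Write g(t) = at³ + bt² + ct + d; the 4 given values yield a linear system in the 4 coefficients.
Solving, the leading coefficient vanishes, and g(t) = 3t² + t + 5.
The coefficient of t³ is 0.

0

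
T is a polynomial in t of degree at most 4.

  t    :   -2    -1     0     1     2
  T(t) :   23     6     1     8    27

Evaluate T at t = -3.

Write T(t) = at^4 + bt³ + ct² + dt + e; the 5 given values yield a linear system in the 5 coefficients.
Solving, the top 2 coefficients vanish, and T(t) = 6t² + t + 1.
Then T(-3) = 52.

52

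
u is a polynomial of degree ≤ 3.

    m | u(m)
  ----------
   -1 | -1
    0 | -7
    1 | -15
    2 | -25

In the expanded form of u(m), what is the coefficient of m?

-7

First differences: -6, -8, -10. Second differences: -2, -2.
Level-2 differences are constant, so u has degree 2.
Fitting a degree-2 polynomial gives u(m) = -m² - 7m - 7.
The coefficient of m is -7.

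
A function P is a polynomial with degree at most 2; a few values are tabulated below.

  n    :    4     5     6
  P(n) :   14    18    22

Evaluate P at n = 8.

30

Write P(n) = an² + bn + c; the 3 given values yield a linear system in the 3 coefficients.
Solving, the leading coefficient vanishes, and P(n) = 4n - 2.
Then P(8) = 30.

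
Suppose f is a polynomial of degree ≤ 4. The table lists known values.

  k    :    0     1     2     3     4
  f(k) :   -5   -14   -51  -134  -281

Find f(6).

-839

First differences: -9, -37, -83, -147. Second differences: -28, -46, -64. Third differences: -18, -18.
Level-3 differences are constant, so f has degree 3.
Fitting a degree-3 polynomial gives f(k) = -3k³ - 5k² - k - 5.
Then f(6) = -839.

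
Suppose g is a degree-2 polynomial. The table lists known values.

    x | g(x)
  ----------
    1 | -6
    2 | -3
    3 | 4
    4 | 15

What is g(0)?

-5

Write g(x) = ax² + bx + c; the 4 given values yield a linear system in the 3 coefficients.
Solving, g(x) = 2x² - 3x - 5.
Then g(0) = -5.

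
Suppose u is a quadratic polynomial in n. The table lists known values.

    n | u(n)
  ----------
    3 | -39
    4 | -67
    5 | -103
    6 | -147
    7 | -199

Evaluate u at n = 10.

-403

Write u(n) = an² + bn + c; the 5 given values yield a linear system in the 3 coefficients.
Solving, u(n) = -4n² - 3.
Then u(10) = -403.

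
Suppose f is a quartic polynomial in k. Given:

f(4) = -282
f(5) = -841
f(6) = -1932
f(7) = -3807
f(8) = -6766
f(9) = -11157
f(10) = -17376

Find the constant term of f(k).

-6

First differences: -559, -1091, -1875, -2959, -4391, -6219. Second differences: -532, -784, -1084, -1432, -1828. Third differences: -252, -300, -348, -396. Fourth differences: -48, -48, -48.
Level-4 differences are constant, so f has degree 4.
Fitting a degree-4 polynomial gives f(k) = -2k^4 + 2k³ + 6k² + 3k - 6.
The constant term is f(0) = -6.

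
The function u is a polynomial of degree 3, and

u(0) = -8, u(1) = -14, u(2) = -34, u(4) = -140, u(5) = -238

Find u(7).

-554

Write u(t) = at³ + bt² + ct + d; the 5 given values yield a linear system in the 4 coefficients.
Solving, u(t) = -t³ - 4t² - t - 8.
Then u(7) = -554.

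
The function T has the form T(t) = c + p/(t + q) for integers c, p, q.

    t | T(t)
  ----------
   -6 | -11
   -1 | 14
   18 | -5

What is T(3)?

(T(t) − c)(t + q) = p for each data point; the three points give a linear system in c and q, then p follows.
Solving: c = -6, q = 2, p = 20, so T(t) = -6 + 20/(t + 2).
Then T(3) = -6 + 20/5 = -2.

-2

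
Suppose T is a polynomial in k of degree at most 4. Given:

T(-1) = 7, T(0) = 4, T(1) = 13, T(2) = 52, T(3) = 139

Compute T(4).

Write T(k) = ak^4 + bk³ + ck² + dk + e; the 5 given values yield a linear system in the 5 coefficients.
Solving, the leading coefficient vanishes, and T(k) = 3k³ + 6k² + 4.
Then T(4) = 292.

292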